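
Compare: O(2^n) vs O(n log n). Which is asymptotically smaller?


linearithmic grows slower than exponential
O(n log n) is asymptotically smaller; O(2^n) grows faster


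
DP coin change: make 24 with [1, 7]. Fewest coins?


dp[0]=0; dp[i]=1+min(dp[i-c] for c in coins)
...dp[19]=7, dp[20]=8, dp[21]=3, dp[22]=4, dp[23]=5, dp[24]=6
Minimum coins for 24 = 6


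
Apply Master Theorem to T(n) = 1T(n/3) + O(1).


a=1, b=3, c=0. log_3(1)=0 = c=0. Case 2: O(n^c log n) = O(log n)
Complexity: O(log n)


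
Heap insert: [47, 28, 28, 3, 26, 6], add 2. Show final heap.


Append 2: [47, 28, 28, 3, 26, 6, 2]
Bubble up: no swaps needed
Result: [47, 28, 28, 3, 26, 6, 2]


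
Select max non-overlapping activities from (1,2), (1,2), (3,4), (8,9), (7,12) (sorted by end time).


Greedy: pick earliest-ending, then skip overlaps.
Selected (3 activities): [(1, 2), (3, 4), (8, 9)]


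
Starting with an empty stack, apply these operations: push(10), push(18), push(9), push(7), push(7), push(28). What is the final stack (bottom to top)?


push(10) -> [10]
push(18) -> [10, 18]
push(9) -> [10, 18, 9]
push(7) -> [10, 18, 9, 7]
push(7) -> [10, 18, 9, 7, 7]
push(28) -> [10, 18, 9, 7, 7, 28]
Final stack (bottom to top): [10, 18, 9, 7, 7, 28]


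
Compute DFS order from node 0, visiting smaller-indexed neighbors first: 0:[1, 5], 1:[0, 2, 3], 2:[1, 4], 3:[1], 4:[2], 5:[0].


DFS stack-based: start with [0]
Visit order: [0, 1, 2, 4, 3, 5]


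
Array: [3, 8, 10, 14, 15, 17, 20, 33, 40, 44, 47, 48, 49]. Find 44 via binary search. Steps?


Search for 44:
[0,12] mid=6 arr[6]=20
[7,12] mid=9 arr[9]=44
Total: 2 comparisons


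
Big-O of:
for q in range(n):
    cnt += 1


Per nesting level: O(n) = O(n)
Complexity: O(n)


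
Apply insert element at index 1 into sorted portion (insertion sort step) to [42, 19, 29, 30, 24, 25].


After one pass: [19, 42, 29, 30, 24, 25]


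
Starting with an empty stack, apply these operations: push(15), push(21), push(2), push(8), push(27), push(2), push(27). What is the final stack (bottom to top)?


push(15) -> [15]
push(21) -> [15, 21]
push(2) -> [15, 21, 2]
push(8) -> [15, 21, 2, 8]
push(27) -> [15, 21, 2, 8, 27]
push(2) -> [15, 21, 2, 8, 27, 2]
push(27) -> [15, 21, 2, 8, 27, 2, 27]
Final stack (bottom to top): [15, 21, 2, 8, 27, 2, 27]


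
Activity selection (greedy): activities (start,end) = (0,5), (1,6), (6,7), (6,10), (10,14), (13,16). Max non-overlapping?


Greedy: pick earliest-ending, then skip overlaps.
Selected (3 activities): [(0, 5), (6, 7), (10, 14)]


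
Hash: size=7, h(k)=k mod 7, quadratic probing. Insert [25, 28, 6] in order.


Insertions: 25->slot 4; 28->slot 0; 6->slot 6
Table: [28, None, None, None, 25, None, 6]


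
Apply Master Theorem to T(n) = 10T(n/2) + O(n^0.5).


a=10, b=2, c=0.5. log_2(10)=3.322 > c=0.5. Case 1: O(n^log_b(a)) = O(n^3.322)
Complexity: O(n^3.322)


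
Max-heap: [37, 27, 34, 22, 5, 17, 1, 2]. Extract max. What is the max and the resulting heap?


Max = 37
Replace root with last, heapify down
Resulting heap: [34, 27, 17, 22, 5, 2, 1]


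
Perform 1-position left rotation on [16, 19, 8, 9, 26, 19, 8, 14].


Left rotate by 1: [19, 8, 9, 26, 19, 8, 14, 16]


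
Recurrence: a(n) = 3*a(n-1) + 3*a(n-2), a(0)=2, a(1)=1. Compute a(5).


Build bottom-up:
...a(3)=30, a(4)=117, a(5)=3*117+3*30=441


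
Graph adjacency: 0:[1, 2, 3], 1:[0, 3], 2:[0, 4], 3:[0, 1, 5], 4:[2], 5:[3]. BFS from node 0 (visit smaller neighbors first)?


BFS queue: start with [0]
Visit order: [0, 1, 2, 3, 4, 5]


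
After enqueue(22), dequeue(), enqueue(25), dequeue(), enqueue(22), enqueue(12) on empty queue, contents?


enqueue(22) -> [22]
dequeue() returns 22 -> []
enqueue(25) -> [25]
dequeue() returns 25 -> []
enqueue(22) -> [22]
enqueue(12) -> [22, 12]
Final queue (front to back): [22, 12]


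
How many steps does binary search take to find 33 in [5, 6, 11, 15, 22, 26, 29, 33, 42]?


Search for 33:
[0,8] mid=4 arr[4]=22
[5,8] mid=6 arr[6]=29
[7,8] mid=7 arr[7]=33
Total: 3 comparisons


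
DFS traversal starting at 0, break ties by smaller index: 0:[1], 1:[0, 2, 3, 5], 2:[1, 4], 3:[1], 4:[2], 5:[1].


DFS stack-based: start with [0]
Visit order: [0, 1, 2, 4, 3, 5]


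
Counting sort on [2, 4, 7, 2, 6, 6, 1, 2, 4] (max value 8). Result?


Count array: [0, 1, 3, 0, 2, 0, 2, 1, 0]
Reconstruct: [1, 2, 2, 2, 4, 4, 6, 6, 7]


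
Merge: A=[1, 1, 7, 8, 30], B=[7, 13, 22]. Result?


Compare heads, take smaller each step.
Merged: [1, 1, 7, 7, 8, 13, 22, 30]


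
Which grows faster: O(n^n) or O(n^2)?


quadratic grows slower than n^n
O(n^2) is asymptotically smaller; O(n^n) grows faster


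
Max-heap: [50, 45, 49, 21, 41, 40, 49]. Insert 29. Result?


Append 29: [50, 45, 49, 21, 41, 40, 49, 29]
Bubble up: swap idx 7(29) with idx 3(21)
Result: [50, 45, 49, 29, 41, 40, 49, 21]


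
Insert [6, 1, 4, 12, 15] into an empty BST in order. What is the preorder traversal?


Root = 6; build tree by BST insertion.
Preorder traversal: [6, 1, 4, 12, 15]


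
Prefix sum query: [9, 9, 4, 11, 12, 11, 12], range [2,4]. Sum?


Prefix sums: [0, 9, 18, 22, 33, 45, 56, 68]
Sum[2..4] = prefix[5] - prefix[2] = 45 - 18 = 27


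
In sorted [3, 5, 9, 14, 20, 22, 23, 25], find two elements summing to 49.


Two pointers: lo=0, hi=7
No pair sums to 49


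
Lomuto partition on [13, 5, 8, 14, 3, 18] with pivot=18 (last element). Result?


Elements <= 18 go left of pivot.
Result: [13, 5, 8, 14, 3, 18], pivot at index 5


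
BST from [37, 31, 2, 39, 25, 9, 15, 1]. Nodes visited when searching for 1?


BST root = 37
Search for 1: compare at each node
Path: [37, 31, 2, 1]


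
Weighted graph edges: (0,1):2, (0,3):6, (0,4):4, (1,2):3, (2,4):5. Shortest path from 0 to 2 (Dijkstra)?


Dijkstra from 0:
Distances: {0: 0, 1: 2, 2: 5, 3: 6, 4: 4}
Shortest distance to 2 = 5, path = [0, 1, 2]


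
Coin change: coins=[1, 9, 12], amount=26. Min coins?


dp[0]=0; dp[i]=1+min(dp[i-c] for c in coins)
...dp[21]=2, dp[22]=3, dp[23]=4, dp[24]=2, dp[25]=3, dp[26]=4
Minimum coins for 26 = 4


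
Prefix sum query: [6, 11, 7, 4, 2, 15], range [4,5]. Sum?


Prefix sums: [0, 6, 17, 24, 28, 30, 45]
Sum[4..5] = prefix[6] - prefix[4] = 45 - 28 = 17


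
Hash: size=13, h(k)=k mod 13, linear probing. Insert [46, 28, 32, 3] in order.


Insertions: 46->slot 7; 28->slot 2; 32->slot 6; 3->slot 3
Table: [None, None, 28, 3, None, None, 32, 46, None, None, None, None, None]


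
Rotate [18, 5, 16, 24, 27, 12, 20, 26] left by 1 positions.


Left rotate by 1: [5, 16, 24, 27, 12, 20, 26, 18]


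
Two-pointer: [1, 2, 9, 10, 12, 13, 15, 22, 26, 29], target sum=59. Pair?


Two pointers: lo=0, hi=9
No pair sums to 59


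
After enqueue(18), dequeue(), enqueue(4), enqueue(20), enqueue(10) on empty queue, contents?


enqueue(18) -> [18]
dequeue() returns 18 -> []
enqueue(4) -> [4]
enqueue(20) -> [4, 20]
enqueue(10) -> [4, 20, 10]
Final queue (front to back): [4, 20, 10]


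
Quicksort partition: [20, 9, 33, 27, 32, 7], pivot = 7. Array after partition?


Elements <= 7 go left of pivot.
Result: [7, 9, 33, 27, 32, 20], pivot at index 0


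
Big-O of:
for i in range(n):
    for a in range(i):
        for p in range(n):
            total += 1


Per nesting level: O(n) * O(n) [triangular over i] * O(n) = O(n^3)
Complexity: O(n^3)


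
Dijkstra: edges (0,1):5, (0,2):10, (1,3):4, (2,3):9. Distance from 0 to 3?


Dijkstra from 0:
Distances: {0: 0, 1: 5, 2: 10, 3: 9}
Shortest distance to 3 = 9, path = [0, 1, 3]


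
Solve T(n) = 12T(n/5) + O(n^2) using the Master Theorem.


a=12, b=5, c=2. log_5(12)=1.544 < c=2. Case 3: O(n^c) = O(n^2)
Complexity: O(n^2)


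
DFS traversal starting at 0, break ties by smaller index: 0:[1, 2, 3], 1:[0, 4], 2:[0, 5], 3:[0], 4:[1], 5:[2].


DFS stack-based: start with [0]
Visit order: [0, 1, 4, 2, 5, 3]


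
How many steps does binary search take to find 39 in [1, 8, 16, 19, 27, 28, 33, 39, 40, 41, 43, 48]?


Search for 39:
[0,11] mid=5 arr[5]=28
[6,11] mid=8 arr[8]=40
[6,7] mid=6 arr[6]=33
[7,7] mid=7 arr[7]=39
Total: 4 comparisons


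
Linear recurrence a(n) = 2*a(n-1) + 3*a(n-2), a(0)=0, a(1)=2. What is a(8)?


Build bottom-up:
...a(6)=364, a(7)=1094, a(8)=2*1094+3*364=3280


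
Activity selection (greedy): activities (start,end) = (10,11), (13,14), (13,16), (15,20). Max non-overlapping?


Greedy: pick earliest-ending, then skip overlaps.
Selected (3 activities): [(10, 11), (13, 14), (15, 20)]


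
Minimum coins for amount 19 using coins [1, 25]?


dp[0]=0; dp[i]=1+min(dp[i-c] for c in coins)
...dp[14]=14, dp[15]=15, dp[16]=16, dp[17]=17, dp[18]=18, dp[19]=19
Minimum coins for 19 = 19


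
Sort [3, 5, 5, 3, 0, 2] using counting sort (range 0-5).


Count array: [1, 0, 1, 2, 0, 2]
Reconstruct: [0, 2, 3, 3, 5, 5]


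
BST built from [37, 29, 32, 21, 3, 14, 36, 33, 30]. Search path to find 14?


BST root = 37
Search for 14: compare at each node
Path: [37, 29, 21, 3, 14]


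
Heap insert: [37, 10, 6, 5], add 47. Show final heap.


Append 47: [37, 10, 6, 5, 47]
Bubble up: swap idx 4(47) with idx 1(10); swap idx 1(47) with idx 0(37)
Result: [47, 37, 6, 5, 10]


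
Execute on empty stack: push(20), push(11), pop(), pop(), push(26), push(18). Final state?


push(20) -> [20]
push(11) -> [20, 11]
pop() returns 11 -> [20]
pop() returns 20 -> []
push(26) -> [26]
push(18) -> [26, 18]
Final stack (bottom to top): [26, 18]


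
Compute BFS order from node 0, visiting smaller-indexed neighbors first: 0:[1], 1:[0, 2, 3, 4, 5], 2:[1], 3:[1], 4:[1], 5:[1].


BFS queue: start with [0]
Visit order: [0, 1, 2, 3, 4, 5]


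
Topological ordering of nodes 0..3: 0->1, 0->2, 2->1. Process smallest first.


Kahn's algorithm, process smallest node first
Order: [0, 2, 1, 3]


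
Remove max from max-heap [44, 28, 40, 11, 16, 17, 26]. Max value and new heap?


Max = 44
Replace root with last, heapify down
Resulting heap: [40, 28, 26, 11, 16, 17]


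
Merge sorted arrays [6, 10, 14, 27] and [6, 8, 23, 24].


Compare heads, take smaller each step.
Merged: [6, 6, 8, 10, 14, 23, 24, 27]


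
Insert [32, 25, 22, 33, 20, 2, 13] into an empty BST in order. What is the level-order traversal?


Root = 32; build tree by BST insertion.
Level-Order traversal: [32, 25, 33, 22, 20, 2, 13]


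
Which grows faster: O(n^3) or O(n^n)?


cubic grows slower than n^n
O(n^3) is asymptotically smaller; O(n^n) grows faster


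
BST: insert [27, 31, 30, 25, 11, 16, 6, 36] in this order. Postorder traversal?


Root = 27; build tree by BST insertion.
Postorder traversal: [6, 16, 11, 25, 30, 36, 31, 27]


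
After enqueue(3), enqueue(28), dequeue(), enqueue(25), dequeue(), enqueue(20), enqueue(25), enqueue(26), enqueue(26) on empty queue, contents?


enqueue(3) -> [3]
enqueue(28) -> [3, 28]
dequeue() returns 3 -> [28]
enqueue(25) -> [28, 25]
dequeue() returns 28 -> [25]
enqueue(20) -> [25, 20]
enqueue(25) -> [25, 20, 25]
enqueue(26) -> [25, 20, 25, 26]
enqueue(26) -> [25, 20, 25, 26, 26]
Final queue (front to back): [25, 20, 25, 26, 26]


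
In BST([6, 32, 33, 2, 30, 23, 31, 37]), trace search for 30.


BST root = 6
Search for 30: compare at each node
Path: [6, 32, 30]


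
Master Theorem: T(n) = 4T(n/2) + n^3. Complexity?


a=4, b=2, c=3. log_2(4)=2 < c=3. Case 3: O(n^c) = O(n^3)
Complexity: O(n^3)


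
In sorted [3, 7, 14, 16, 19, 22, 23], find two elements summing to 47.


Two pointers: lo=0, hi=6
No pair sums to 47


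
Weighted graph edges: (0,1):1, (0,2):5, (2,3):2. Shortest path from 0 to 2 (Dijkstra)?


Dijkstra from 0:
Distances: {0: 0, 1: 1, 2: 5, 3: 7}
Shortest distance to 2 = 5, path = [0, 2]


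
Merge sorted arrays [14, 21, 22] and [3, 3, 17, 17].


Compare heads, take smaller each step.
Merged: [3, 3, 14, 17, 17, 21, 22]


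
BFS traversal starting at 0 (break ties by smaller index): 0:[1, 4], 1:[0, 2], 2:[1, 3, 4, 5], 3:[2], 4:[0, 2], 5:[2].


BFS queue: start with [0]
Visit order: [0, 1, 4, 2, 3, 5]


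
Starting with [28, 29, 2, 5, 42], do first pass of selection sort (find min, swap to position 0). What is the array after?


After one pass: [2, 29, 28, 5, 42]


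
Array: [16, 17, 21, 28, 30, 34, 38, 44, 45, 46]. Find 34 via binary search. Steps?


Search for 34:
[0,9] mid=4 arr[4]=30
[5,9] mid=7 arr[7]=44
[5,6] mid=5 arr[5]=34
Total: 3 comparisons


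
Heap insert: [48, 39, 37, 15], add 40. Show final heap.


Append 40: [48, 39, 37, 15, 40]
Bubble up: swap idx 4(40) with idx 1(39)
Result: [48, 40, 37, 15, 39]


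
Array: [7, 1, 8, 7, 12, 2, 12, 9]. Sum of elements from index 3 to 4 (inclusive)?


Prefix sums: [0, 7, 8, 16, 23, 35, 37, 49, 58]
Sum[3..4] = prefix[5] - prefix[3] = 35 - 16 = 19


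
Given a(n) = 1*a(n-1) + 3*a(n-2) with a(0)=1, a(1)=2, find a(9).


Build bottom-up:
...a(7)=314, a(8)=725, a(9)=1*725+3*314=1667


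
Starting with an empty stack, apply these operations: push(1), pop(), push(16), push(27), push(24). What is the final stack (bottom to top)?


push(1) -> [1]
pop() returns 1 -> []
push(16) -> [16]
push(27) -> [16, 27]
push(24) -> [16, 27, 24]
Final stack (bottom to top): [16, 27, 24]


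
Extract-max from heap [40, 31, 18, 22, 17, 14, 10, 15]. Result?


Max = 40
Replace root with last, heapify down
Resulting heap: [31, 22, 18, 15, 17, 14, 10]


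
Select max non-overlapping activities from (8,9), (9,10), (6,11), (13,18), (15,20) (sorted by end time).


Greedy: pick earliest-ending, then skip overlaps.
Selected (3 activities): [(8, 9), (9, 10), (13, 18)]


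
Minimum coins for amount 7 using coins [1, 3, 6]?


dp[0]=0; dp[i]=1+min(dp[i-c] for c in coins)
...dp[2]=2, dp[3]=1, dp[4]=2, dp[5]=3, dp[6]=1, dp[7]=2
Minimum coins for 7 = 2


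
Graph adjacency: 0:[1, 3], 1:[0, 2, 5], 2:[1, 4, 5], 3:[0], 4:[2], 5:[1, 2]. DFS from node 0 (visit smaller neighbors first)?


DFS stack-based: start with [0]
Visit order: [0, 1, 2, 4, 5, 3]


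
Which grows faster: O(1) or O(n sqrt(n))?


constant grows slower than n^1.5
O(1) is asymptotically smaller; O(n sqrt(n)) grows faster


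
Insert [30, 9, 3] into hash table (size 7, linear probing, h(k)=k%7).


Insertions: 30->slot 2; 9->slot 3; 3->slot 4
Table: [None, None, 30, 9, 3, None, None]


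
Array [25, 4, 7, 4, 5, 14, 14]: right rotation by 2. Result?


Right rotate by 2: [14, 14, 25, 4, 7, 4, 5]


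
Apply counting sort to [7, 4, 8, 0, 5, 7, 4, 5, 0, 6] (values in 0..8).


Count array: [2, 0, 0, 0, 2, 2, 1, 2, 1]
Reconstruct: [0, 0, 4, 4, 5, 5, 6, 7, 7, 8]


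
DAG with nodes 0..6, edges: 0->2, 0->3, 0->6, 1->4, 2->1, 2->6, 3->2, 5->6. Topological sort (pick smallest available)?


Kahn's algorithm, process smallest node first
Order: [0, 3, 2, 1, 4, 5, 6]


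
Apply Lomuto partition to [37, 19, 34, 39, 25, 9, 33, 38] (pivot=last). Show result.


Elements <= 38 go left of pivot.
Result: [37, 19, 34, 25, 9, 33, 38, 39], pivot at index 6


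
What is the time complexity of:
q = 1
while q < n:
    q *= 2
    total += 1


Per nesting level: O(log n) = O(log n)
Complexity: O(log n)


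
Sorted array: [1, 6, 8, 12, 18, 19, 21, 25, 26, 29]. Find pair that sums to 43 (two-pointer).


Two pointers: lo=0, hi=9
Found pair: (18, 25) summing to 43


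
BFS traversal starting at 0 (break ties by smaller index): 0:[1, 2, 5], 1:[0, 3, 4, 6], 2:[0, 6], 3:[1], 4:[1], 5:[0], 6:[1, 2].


BFS queue: start with [0]
Visit order: [0, 1, 2, 5, 3, 4, 6]


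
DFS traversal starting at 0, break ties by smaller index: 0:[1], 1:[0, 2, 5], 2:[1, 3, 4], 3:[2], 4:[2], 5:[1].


DFS stack-based: start with [0]
Visit order: [0, 1, 2, 3, 4, 5]


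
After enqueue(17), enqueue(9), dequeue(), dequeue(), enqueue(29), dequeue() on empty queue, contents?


enqueue(17) -> [17]
enqueue(9) -> [17, 9]
dequeue() returns 17 -> [9]
dequeue() returns 9 -> []
enqueue(29) -> [29]
dequeue() returns 29 -> []
Final queue (front to back): []


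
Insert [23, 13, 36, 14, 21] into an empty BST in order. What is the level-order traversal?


Root = 23; build tree by BST insertion.
Level-Order traversal: [23, 13, 36, 14, 21]


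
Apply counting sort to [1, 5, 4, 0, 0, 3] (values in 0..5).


Count array: [2, 1, 0, 1, 1, 1]
Reconstruct: [0, 0, 1, 3, 4, 5]


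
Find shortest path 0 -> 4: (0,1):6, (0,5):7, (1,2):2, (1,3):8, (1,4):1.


Dijkstra from 0:
Distances: {0: 0, 1: 6, 2: 8, 3: 14, 4: 7, 5: 7}
Shortest distance to 4 = 7, path = [0, 1, 4]


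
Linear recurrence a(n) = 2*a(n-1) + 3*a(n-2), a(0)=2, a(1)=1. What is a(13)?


Build bottom-up:
...a(11)=132859, a(12)=398582, a(13)=2*398582+3*132859=1195741


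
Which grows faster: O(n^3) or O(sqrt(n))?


sublinear grows slower than cubic
O(sqrt(n)) is asymptotically smaller; O(n^3) grows faster


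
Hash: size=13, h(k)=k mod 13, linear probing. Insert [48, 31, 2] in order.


Insertions: 48->slot 9; 31->slot 5; 2->slot 2
Table: [None, None, 2, None, None, 31, None, None, None, 48, None, None, None]


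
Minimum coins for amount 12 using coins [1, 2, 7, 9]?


dp[0]=0; dp[i]=1+min(dp[i-c] for c in coins)
...dp[7]=1, dp[8]=2, dp[9]=1, dp[10]=2, dp[11]=2, dp[12]=3
Minimum coins for 12 = 3


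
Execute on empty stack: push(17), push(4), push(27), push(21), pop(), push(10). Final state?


push(17) -> [17]
push(4) -> [17, 4]
push(27) -> [17, 4, 27]
push(21) -> [17, 4, 27, 21]
pop() returns 21 -> [17, 4, 27]
push(10) -> [17, 4, 27, 10]
Final stack (bottom to top): [17, 4, 27, 10]


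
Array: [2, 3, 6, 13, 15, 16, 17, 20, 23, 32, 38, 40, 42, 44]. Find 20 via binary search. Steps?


Search for 20:
[0,13] mid=6 arr[6]=17
[7,13] mid=10 arr[10]=38
[7,9] mid=8 arr[8]=23
[7,7] mid=7 arr[7]=20
Total: 4 comparisons


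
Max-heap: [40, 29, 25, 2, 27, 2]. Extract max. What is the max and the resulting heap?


Max = 40
Replace root with last, heapify down
Resulting heap: [29, 27, 25, 2, 2]


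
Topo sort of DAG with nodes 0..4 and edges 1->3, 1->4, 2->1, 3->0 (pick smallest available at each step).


Kahn's algorithm, process smallest node first
Order: [2, 1, 3, 0, 4]


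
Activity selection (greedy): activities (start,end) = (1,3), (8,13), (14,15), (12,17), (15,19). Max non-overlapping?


Greedy: pick earliest-ending, then skip overlaps.
Selected (4 activities): [(1, 3), (8, 13), (14, 15), (15, 19)]


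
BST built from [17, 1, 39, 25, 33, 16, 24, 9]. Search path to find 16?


BST root = 17
Search for 16: compare at each node
Path: [17, 1, 16]


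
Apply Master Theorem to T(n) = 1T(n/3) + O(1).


a=1, b=3, c=0. log_3(1)=0 = c=0. Case 2: O(n^c log n) = O(log n)
Complexity: O(log n)


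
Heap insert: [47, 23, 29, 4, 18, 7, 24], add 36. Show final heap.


Append 36: [47, 23, 29, 4, 18, 7, 24, 36]
Bubble up: swap idx 7(36) with idx 3(4); swap idx 3(36) with idx 1(23)
Result: [47, 36, 29, 23, 18, 7, 24, 4]


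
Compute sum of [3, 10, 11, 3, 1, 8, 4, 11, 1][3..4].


Prefix sums: [0, 3, 13, 24, 27, 28, 36, 40, 51, 52]
Sum[3..4] = prefix[5] - prefix[3] = 28 - 24 = 4


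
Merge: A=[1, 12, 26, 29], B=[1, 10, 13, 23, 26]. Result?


Compare heads, take smaller each step.
Merged: [1, 1, 10, 12, 13, 23, 26, 26, 29]


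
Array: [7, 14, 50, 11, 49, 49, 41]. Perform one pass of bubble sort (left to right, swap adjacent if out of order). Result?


After one pass: [7, 14, 11, 49, 49, 41, 50]


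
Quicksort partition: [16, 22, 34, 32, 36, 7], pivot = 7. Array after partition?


Elements <= 7 go left of pivot.
Result: [7, 22, 34, 32, 36, 16], pivot at index 0


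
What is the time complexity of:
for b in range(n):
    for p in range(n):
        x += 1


Per nesting level: O(n) * O(n) = O(n^2)
Complexity: O(n^2)


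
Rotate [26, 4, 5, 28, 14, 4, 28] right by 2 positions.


Right rotate by 2: [4, 28, 26, 4, 5, 28, 14]


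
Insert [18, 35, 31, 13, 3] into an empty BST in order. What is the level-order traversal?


Root = 18; build tree by BST insertion.
Level-Order traversal: [18, 13, 35, 3, 31]


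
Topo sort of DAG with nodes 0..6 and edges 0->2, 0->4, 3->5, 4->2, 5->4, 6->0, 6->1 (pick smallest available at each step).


Kahn's algorithm, process smallest node first
Order: [3, 5, 6, 0, 1, 4, 2]


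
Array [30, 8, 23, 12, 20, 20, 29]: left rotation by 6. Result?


Left rotate by 6: [29, 30, 8, 23, 12, 20, 20]


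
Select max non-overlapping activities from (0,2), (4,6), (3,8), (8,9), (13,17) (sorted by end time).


Greedy: pick earliest-ending, then skip overlaps.
Selected (4 activities): [(0, 2), (4, 6), (8, 9), (13, 17)]


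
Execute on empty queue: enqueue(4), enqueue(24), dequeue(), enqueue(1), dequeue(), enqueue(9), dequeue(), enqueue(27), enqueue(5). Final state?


enqueue(4) -> [4]
enqueue(24) -> [4, 24]
dequeue() returns 4 -> [24]
enqueue(1) -> [24, 1]
dequeue() returns 24 -> [1]
enqueue(9) -> [1, 9]
dequeue() returns 1 -> [9]
enqueue(27) -> [9, 27]
enqueue(5) -> [9, 27, 5]
Final queue (front to back): [9, 27, 5]


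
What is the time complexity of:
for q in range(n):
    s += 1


Per nesting level: O(n) = O(n)
Complexity: O(n)


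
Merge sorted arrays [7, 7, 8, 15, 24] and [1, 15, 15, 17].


Compare heads, take smaller each step.
Merged: [1, 7, 7, 8, 15, 15, 15, 17, 24]


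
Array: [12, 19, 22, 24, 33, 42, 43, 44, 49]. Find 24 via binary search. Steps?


Search for 24:
[0,8] mid=4 arr[4]=33
[0,3] mid=1 arr[1]=19
[2,3] mid=2 arr[2]=22
[3,3] mid=3 arr[3]=24
Total: 4 comparisons


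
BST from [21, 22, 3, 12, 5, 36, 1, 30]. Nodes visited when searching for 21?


BST root = 21
Search for 21: compare at each node
Path: [21]


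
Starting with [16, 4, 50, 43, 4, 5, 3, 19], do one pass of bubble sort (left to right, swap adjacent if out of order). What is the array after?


After one pass: [4, 16, 43, 4, 5, 3, 19, 50]


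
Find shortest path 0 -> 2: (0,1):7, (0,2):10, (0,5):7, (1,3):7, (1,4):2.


Dijkstra from 0:
Distances: {0: 0, 1: 7, 2: 10, 3: 14, 4: 9, 5: 7}
Shortest distance to 2 = 10, path = [0, 2]


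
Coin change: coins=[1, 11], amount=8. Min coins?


dp[0]=0; dp[i]=1+min(dp[i-c] for c in coins)
...dp[3]=3, dp[4]=4, dp[5]=5, dp[6]=6, dp[7]=7, dp[8]=8
Minimum coins for 8 = 8


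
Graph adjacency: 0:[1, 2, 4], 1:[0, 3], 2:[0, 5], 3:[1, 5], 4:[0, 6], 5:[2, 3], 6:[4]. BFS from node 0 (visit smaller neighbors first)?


BFS queue: start with [0]
Visit order: [0, 1, 2, 4, 3, 5, 6]


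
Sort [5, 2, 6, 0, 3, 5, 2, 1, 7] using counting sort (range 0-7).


Count array: [1, 1, 2, 1, 0, 2, 1, 1]
Reconstruct: [0, 1, 2, 2, 3, 5, 5, 6, 7]


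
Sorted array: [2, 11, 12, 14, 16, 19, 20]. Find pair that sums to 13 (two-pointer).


Two pointers: lo=0, hi=6
Found pair: (2, 11) summing to 13


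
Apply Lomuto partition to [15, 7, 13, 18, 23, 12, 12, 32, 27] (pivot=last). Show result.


Elements <= 27 go left of pivot.
Result: [15, 7, 13, 18, 23, 12, 12, 27, 32], pivot at index 7


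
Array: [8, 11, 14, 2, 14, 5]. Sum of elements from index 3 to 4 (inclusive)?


Prefix sums: [0, 8, 19, 33, 35, 49, 54]
Sum[3..4] = prefix[5] - prefix[3] = 49 - 33 = 16


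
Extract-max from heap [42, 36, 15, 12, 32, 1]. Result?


Max = 42
Replace root with last, heapify down
Resulting heap: [36, 32, 15, 12, 1]


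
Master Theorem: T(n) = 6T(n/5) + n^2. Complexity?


a=6, b=5, c=2. log_5(6)=1.113 < c=2. Case 3: O(n^c) = O(n^2)
Complexity: O(n^2)


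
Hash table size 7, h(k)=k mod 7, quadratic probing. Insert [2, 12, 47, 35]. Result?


Insertions: 2->slot 2; 12->slot 5; 47->slot 6; 35->slot 0
Table: [35, None, 2, None, None, 12, 47]


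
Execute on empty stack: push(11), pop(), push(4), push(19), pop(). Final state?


push(11) -> [11]
pop() returns 11 -> []
push(4) -> [4]
push(19) -> [4, 19]
pop() returns 19 -> [4]
Final stack (bottom to top): [4]


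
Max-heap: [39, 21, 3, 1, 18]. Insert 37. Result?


Append 37: [39, 21, 3, 1, 18, 37]
Bubble up: swap idx 5(37) with idx 2(3)
Result: [39, 21, 37, 1, 18, 3]


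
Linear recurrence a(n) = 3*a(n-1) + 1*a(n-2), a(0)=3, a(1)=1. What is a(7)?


Build bottom-up:
...a(5)=208, a(6)=687, a(7)=3*687+1*208=2269


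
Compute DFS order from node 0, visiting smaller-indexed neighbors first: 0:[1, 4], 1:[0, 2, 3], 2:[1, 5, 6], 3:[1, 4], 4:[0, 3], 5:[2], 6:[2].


DFS stack-based: start with [0]
Visit order: [0, 1, 2, 5, 6, 3, 4]


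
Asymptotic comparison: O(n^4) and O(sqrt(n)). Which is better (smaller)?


sublinear grows slower than quartic
O(sqrt(n)) is asymptotically smaller; O(n^4) grows faster


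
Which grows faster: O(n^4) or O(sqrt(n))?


sublinear grows slower than quartic
O(sqrt(n)) is asymptotically smaller; O(n^4) grows faster


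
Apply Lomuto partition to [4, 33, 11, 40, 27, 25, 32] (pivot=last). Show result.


Elements <= 32 go left of pivot.
Result: [4, 11, 27, 25, 32, 40, 33], pivot at index 4


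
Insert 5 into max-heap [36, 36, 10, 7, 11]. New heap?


Append 5: [36, 36, 10, 7, 11, 5]
Bubble up: no swaps needed
Result: [36, 36, 10, 7, 11, 5]


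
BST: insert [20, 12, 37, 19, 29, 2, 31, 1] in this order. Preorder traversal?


Root = 20; build tree by BST insertion.
Preorder traversal: [20, 12, 2, 1, 19, 37, 29, 31]


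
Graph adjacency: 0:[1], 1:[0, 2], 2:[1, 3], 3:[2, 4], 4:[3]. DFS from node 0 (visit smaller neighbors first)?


DFS stack-based: start with [0]
Visit order: [0, 1, 2, 3, 4]


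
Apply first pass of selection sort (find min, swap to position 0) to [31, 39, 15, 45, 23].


After one pass: [15, 39, 31, 45, 23]


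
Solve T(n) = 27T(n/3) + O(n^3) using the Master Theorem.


a=27, b=3, c=3. log_3(27)=3 = c=3. Case 2: O(n^c log n) = O(n^3 log n)
Complexity: O(n^3 log n)


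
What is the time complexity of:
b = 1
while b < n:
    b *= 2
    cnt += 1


Per nesting level: O(log n) = O(log n)
Complexity: O(log n)


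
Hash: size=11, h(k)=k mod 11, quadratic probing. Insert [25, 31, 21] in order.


Insertions: 25->slot 3; 31->slot 9; 21->slot 10
Table: [None, None, None, 25, None, None, None, None, None, 31, 21]


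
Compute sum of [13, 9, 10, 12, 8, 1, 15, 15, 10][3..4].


Prefix sums: [0, 13, 22, 32, 44, 52, 53, 68, 83, 93]
Sum[3..4] = prefix[5] - prefix[3] = 52 - 32 = 20


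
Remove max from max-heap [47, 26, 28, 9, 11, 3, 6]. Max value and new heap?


Max = 47
Replace root with last, heapify down
Resulting heap: [28, 26, 6, 9, 11, 3]


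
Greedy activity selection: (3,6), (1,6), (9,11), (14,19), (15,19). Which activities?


Greedy: pick earliest-ending, then skip overlaps.
Selected (3 activities): [(3, 6), (9, 11), (14, 19)]


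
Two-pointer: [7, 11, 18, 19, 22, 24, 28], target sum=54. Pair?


Two pointers: lo=0, hi=6
No pair sums to 54


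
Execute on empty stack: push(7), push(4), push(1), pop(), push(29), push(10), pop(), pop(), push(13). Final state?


push(7) -> [7]
push(4) -> [7, 4]
push(1) -> [7, 4, 1]
pop() returns 1 -> [7, 4]
push(29) -> [7, 4, 29]
push(10) -> [7, 4, 29, 10]
pop() returns 10 -> [7, 4, 29]
pop() returns 29 -> [7, 4]
push(13) -> [7, 4, 13]
Final stack (bottom to top): [7, 4, 13]


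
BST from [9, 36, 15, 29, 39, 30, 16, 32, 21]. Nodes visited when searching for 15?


BST root = 9
Search for 15: compare at each node
Path: [9, 36, 15]


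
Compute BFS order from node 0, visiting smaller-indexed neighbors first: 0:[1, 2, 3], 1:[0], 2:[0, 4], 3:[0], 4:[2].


BFS queue: start with [0]
Visit order: [0, 1, 2, 3, 4]


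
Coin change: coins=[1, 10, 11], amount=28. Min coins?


dp[0]=0; dp[i]=1+min(dp[i-c] for c in coins)
...dp[23]=3, dp[24]=4, dp[25]=5, dp[26]=6, dp[27]=7, dp[28]=8
Minimum coins for 28 = 8


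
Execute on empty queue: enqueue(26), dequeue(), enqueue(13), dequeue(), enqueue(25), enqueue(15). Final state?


enqueue(26) -> [26]
dequeue() returns 26 -> []
enqueue(13) -> [13]
dequeue() returns 13 -> []
enqueue(25) -> [25]
enqueue(15) -> [25, 15]
Final queue (front to back): [25, 15]


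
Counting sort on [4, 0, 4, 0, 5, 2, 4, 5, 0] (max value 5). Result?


Count array: [3, 0, 1, 0, 3, 2]
Reconstruct: [0, 0, 0, 2, 4, 4, 4, 5, 5]


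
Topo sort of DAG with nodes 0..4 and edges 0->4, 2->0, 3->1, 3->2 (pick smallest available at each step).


Kahn's algorithm, process smallest node first
Order: [3, 1, 2, 0, 4]


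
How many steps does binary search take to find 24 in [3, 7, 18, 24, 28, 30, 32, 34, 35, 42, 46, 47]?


Search for 24:
[0,11] mid=5 arr[5]=30
[0,4] mid=2 arr[2]=18
[3,4] mid=3 arr[3]=24
Total: 3 comparisons


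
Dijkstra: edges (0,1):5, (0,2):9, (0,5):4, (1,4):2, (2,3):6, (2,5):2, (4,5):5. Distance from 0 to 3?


Dijkstra from 0:
Distances: {0: 0, 1: 5, 2: 6, 3: 12, 4: 7, 5: 4}
Shortest distance to 3 = 12, path = [0, 5, 2, 3]


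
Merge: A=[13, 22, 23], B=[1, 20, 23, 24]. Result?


Compare heads, take smaller each step.
Merged: [1, 13, 20, 22, 23, 23, 24]


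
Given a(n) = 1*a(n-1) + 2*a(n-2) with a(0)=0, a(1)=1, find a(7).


Build bottom-up:
...a(5)=11, a(6)=21, a(7)=1*21+2*11=43


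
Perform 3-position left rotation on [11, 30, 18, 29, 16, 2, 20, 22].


Left rotate by 3: [29, 16, 2, 20, 22, 11, 30, 18]


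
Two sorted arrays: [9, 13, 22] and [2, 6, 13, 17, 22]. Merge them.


Compare heads, take smaller each step.
Merged: [2, 6, 9, 13, 13, 17, 22, 22]


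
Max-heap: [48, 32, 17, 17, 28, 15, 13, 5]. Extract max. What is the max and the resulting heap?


Max = 48
Replace root with last, heapify down
Resulting heap: [32, 28, 17, 17, 5, 15, 13]


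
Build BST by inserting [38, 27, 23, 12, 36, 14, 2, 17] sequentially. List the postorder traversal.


Root = 38; build tree by BST insertion.
Postorder traversal: [2, 17, 14, 12, 23, 36, 27, 38]


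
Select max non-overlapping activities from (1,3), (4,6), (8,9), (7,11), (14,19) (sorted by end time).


Greedy: pick earliest-ending, then skip overlaps.
Selected (4 activities): [(1, 3), (4, 6), (8, 9), (14, 19)]


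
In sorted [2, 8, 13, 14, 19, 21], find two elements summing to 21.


Two pointers: lo=0, hi=5
Found pair: (2, 19) summing to 21


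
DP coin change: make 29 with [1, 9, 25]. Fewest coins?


dp[0]=0; dp[i]=1+min(dp[i-c] for c in coins)
...dp[24]=8, dp[25]=1, dp[26]=2, dp[27]=3, dp[28]=4, dp[29]=5
Minimum coins for 29 = 5


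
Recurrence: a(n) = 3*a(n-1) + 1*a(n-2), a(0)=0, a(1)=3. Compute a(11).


Build bottom-up:
...a(9)=38910, a(10)=128511, a(11)=3*128511+1*38910=424443


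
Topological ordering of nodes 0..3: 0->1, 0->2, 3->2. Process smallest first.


Kahn's algorithm, process smallest node first
Order: [0, 1, 3, 2]


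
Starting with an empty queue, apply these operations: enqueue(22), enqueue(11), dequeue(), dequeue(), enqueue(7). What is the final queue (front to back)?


enqueue(22) -> [22]
enqueue(11) -> [22, 11]
dequeue() returns 22 -> [11]
dequeue() returns 11 -> []
enqueue(7) -> [7]
Final queue (front to back): [7]


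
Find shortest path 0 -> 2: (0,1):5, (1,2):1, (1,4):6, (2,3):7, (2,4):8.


Dijkstra from 0:
Distances: {0: 0, 1: 5, 2: 6, 3: 13, 4: 11}
Shortest distance to 2 = 6, path = [0, 1, 2]


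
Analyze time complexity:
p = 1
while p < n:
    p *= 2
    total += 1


Per nesting level: O(log n) = O(log n)
Complexity: O(log n)


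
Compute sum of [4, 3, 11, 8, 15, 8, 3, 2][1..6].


Prefix sums: [0, 4, 7, 18, 26, 41, 49, 52, 54]
Sum[1..6] = prefix[7] - prefix[1] = 52 - 4 = 48


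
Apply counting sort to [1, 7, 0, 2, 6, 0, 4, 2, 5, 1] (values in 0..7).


Count array: [2, 2, 2, 0, 1, 1, 1, 1]
Reconstruct: [0, 0, 1, 1, 2, 2, 4, 5, 6, 7]


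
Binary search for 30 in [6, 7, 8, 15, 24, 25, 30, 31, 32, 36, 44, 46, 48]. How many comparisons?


Search for 30:
[0,12] mid=6 arr[6]=30
Total: 1 comparisons


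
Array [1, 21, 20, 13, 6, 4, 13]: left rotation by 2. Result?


Left rotate by 2: [20, 13, 6, 4, 13, 1, 21]


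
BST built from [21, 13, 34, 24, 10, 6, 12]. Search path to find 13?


BST root = 21
Search for 13: compare at each node
Path: [21, 13]


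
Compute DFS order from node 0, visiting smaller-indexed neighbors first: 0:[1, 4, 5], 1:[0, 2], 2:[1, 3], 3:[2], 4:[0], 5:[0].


DFS stack-based: start with [0]
Visit order: [0, 1, 2, 3, 4, 5]


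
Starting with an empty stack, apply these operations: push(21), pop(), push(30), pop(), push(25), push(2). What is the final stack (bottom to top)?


push(21) -> [21]
pop() returns 21 -> []
push(30) -> [30]
pop() returns 30 -> []
push(25) -> [25]
push(2) -> [25, 2]
Final stack (bottom to top): [25, 2]


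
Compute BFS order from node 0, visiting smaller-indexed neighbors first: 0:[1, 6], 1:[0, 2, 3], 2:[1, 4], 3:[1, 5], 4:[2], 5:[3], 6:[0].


BFS queue: start with [0]
Visit order: [0, 1, 6, 2, 3, 4, 5]


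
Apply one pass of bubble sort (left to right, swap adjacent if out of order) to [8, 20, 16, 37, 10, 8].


After one pass: [8, 16, 20, 10, 8, 37]


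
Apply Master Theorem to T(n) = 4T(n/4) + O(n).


a=4, b=4, c=1. log_4(4)=1 = c=1. Case 2: O(n^c log n) = O(n log n)
Complexity: O(n log n)


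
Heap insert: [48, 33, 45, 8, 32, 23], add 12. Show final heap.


Append 12: [48, 33, 45, 8, 32, 23, 12]
Bubble up: no swaps needed
Result: [48, 33, 45, 8, 32, 23, 12]


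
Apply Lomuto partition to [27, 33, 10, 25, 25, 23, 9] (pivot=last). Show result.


Elements <= 9 go left of pivot.
Result: [9, 33, 10, 25, 25, 23, 27], pivot at index 0


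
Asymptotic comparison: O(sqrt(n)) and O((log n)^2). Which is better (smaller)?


polylogarithmic grows slower than sublinear
O((log n)^2) is asymptotically smaller; O(sqrt(n)) grows faster


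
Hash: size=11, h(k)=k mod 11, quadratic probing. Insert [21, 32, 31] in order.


Insertions: 21->slot 10; 32->slot 0; 31->slot 9
Table: [32, None, None, None, None, None, None, None, None, 31, 21]


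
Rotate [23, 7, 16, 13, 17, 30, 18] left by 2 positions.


Left rotate by 2: [16, 13, 17, 30, 18, 23, 7]


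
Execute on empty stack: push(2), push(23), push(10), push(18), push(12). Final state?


push(2) -> [2]
push(23) -> [2, 23]
push(10) -> [2, 23, 10]
push(18) -> [2, 23, 10, 18]
push(12) -> [2, 23, 10, 18, 12]
Final stack (bottom to top): [2, 23, 10, 18, 12]


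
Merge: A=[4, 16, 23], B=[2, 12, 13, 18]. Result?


Compare heads, take smaller each step.
Merged: [2, 4, 12, 13, 16, 18, 23]


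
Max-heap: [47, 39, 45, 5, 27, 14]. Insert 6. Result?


Append 6: [47, 39, 45, 5, 27, 14, 6]
Bubble up: no swaps needed
Result: [47, 39, 45, 5, 27, 14, 6]


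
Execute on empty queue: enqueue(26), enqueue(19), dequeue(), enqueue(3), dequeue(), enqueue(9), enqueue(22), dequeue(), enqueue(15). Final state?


enqueue(26) -> [26]
enqueue(19) -> [26, 19]
dequeue() returns 26 -> [19]
enqueue(3) -> [19, 3]
dequeue() returns 19 -> [3]
enqueue(9) -> [3, 9]
enqueue(22) -> [3, 9, 22]
dequeue() returns 3 -> [9, 22]
enqueue(15) -> [9, 22, 15]
Final queue (front to back): [9, 22, 15]


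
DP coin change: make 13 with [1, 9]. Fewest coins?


dp[0]=0; dp[i]=1+min(dp[i-c] for c in coins)
...dp[8]=8, dp[9]=1, dp[10]=2, dp[11]=3, dp[12]=4, dp[13]=5
Minimum coins for 13 = 5


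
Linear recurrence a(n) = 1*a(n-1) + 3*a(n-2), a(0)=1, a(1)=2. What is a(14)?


Build bottom-up:
...a(12)=20369, a(13)=46898, a(14)=1*46898+3*20369=108005


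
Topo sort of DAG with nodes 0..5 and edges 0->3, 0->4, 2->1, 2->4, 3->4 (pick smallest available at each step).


Kahn's algorithm, process smallest node first
Order: [0, 2, 1, 3, 4, 5]


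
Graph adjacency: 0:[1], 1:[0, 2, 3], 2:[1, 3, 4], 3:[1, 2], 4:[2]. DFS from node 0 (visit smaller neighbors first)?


DFS stack-based: start with [0]
Visit order: [0, 1, 2, 3, 4]


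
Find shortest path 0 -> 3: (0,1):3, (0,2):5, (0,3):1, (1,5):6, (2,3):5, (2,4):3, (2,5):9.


Dijkstra from 0:
Distances: {0: 0, 1: 3, 2: 5, 3: 1, 4: 8, 5: 9}
Shortest distance to 3 = 1, path = [0, 3]


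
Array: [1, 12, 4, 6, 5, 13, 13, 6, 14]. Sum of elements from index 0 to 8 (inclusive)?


Prefix sums: [0, 1, 13, 17, 23, 28, 41, 54, 60, 74]
Sum[0..8] = prefix[9] - prefix[0] = 74 - 0 = 74


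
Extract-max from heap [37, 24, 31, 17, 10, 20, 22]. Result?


Max = 37
Replace root with last, heapify down
Resulting heap: [31, 24, 22, 17, 10, 20]


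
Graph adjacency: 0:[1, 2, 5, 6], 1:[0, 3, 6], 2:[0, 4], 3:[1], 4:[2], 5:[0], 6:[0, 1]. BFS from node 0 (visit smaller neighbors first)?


BFS queue: start with [0]
Visit order: [0, 1, 2, 5, 6, 3, 4]


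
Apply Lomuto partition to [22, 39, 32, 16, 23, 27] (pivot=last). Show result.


Elements <= 27 go left of pivot.
Result: [22, 16, 23, 27, 32, 39], pivot at index 3


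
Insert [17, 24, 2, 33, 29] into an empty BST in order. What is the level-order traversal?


Root = 17; build tree by BST insertion.
Level-Order traversal: [17, 2, 24, 33, 29]


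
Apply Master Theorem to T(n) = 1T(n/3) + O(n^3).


a=1, b=3, c=3. log_3(1)=0 < c=3. Case 3: O(n^c) = O(n^3)
Complexity: O(n^3)


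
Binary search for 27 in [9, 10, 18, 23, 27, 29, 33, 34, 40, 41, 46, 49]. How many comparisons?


Search for 27:
[0,11] mid=5 arr[5]=29
[0,4] mid=2 arr[2]=18
[3,4] mid=3 arr[3]=23
[4,4] mid=4 arr[4]=27
Total: 4 comparisons


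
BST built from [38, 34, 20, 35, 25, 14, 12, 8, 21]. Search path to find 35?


BST root = 38
Search for 35: compare at each node
Path: [38, 34, 35]


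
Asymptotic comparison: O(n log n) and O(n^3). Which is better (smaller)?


linearithmic grows slower than cubic
O(n log n) is asymptotically smaller; O(n^3) grows faster


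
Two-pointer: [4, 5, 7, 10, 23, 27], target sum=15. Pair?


Two pointers: lo=0, hi=5
Found pair: (5, 10) summing to 15


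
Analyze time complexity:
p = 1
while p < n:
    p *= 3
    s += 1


Per nesting level: O(log n) = O(log n)
Complexity: O(log n)


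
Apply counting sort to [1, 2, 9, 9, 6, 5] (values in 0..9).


Count array: [0, 1, 1, 0, 0, 1, 1, 0, 0, 2]
Reconstruct: [1, 2, 5, 6, 9, 9]


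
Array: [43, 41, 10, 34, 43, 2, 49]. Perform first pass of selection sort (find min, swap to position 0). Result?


After one pass: [2, 41, 10, 34, 43, 43, 49]


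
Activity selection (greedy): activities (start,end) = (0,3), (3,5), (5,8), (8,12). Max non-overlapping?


Greedy: pick earliest-ending, then skip overlaps.
Selected (4 activities): [(0, 3), (3, 5), (5, 8), (8, 12)]


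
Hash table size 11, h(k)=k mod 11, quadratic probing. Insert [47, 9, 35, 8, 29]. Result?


Insertions: 47->slot 3; 9->slot 9; 35->slot 2; 8->slot 8; 29->slot 7
Table: [None, None, 35, 47, None, None, None, 29, 8, 9, None]


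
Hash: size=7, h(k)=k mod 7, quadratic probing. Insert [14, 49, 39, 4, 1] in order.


Insertions: 14->slot 0; 49->slot 1; 39->slot 4; 4->slot 5; 1->slot 2
Table: [14, 49, 1, None, 39, 4, None]


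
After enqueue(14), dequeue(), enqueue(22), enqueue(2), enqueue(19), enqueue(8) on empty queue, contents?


enqueue(14) -> [14]
dequeue() returns 14 -> []
enqueue(22) -> [22]
enqueue(2) -> [22, 2]
enqueue(19) -> [22, 2, 19]
enqueue(8) -> [22, 2, 19, 8]
Final queue (front to back): [22, 2, 19, 8]


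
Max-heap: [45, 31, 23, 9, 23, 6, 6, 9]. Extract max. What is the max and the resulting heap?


Max = 45
Replace root with last, heapify down
Resulting heap: [31, 23, 23, 9, 9, 6, 6]


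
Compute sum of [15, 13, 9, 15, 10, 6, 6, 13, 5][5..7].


Prefix sums: [0, 15, 28, 37, 52, 62, 68, 74, 87, 92]
Sum[5..7] = prefix[8] - prefix[5] = 87 - 62 = 25
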